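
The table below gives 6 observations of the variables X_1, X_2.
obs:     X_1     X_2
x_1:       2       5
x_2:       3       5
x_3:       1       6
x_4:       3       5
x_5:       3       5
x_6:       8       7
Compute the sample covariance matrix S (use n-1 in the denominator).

Step 1 — column means:
  mean(X_1) = (2 + 3 + 1 + 3 + 3 + 8) / 6 = 20/6 = 3.3333
  mean(X_2) = (5 + 5 + 6 + 5 + 5 + 7) / 6 = 33/6 = 5.5

Step 2 — sample covariance S[i,j] = (1/(n-1)) · Σ_k (x_{k,i} - mean_i) · (x_{k,j} - mean_j), with n-1 = 5.
  S[X_1,X_1] = ((-1.3333)·(-1.3333) + (-0.3333)·(-0.3333) + (-2.3333)·(-2.3333) + (-0.3333)·(-0.3333) + (-0.3333)·(-0.3333) + (4.6667)·(4.6667)) / 5 = 29.3333/5 = 5.8667
  S[X_1,X_2] = ((-1.3333)·(-0.5) + (-0.3333)·(-0.5) + (-2.3333)·(0.5) + (-0.3333)·(-0.5) + (-0.3333)·(-0.5) + (4.6667)·(1.5)) / 5 = 7/5 = 1.4
  S[X_2,X_2] = ((-0.5)·(-0.5) + (-0.5)·(-0.5) + (0.5)·(0.5) + (-0.5)·(-0.5) + (-0.5)·(-0.5) + (1.5)·(1.5)) / 5 = 3.5/5 = 0.7

S is symmetric (S[j,i] = S[i,j]). Assembling:

S = [[5.8667, 1.4],
 [1.4, 0.7]]


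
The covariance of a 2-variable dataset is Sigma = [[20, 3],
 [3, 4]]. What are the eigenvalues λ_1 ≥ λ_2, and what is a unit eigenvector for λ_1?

Step 1 — characteristic polynomial of 2×2 Sigma:
  det(Sigma - λI) = λ² - trace · λ + det = 0.
  trace = 20 + 4 = 24, det = 20·4 - (3)² = 71.
Step 2 — discriminant:
  Δ = trace² - 4·det = 576 - 284 = 292.
Step 3 — eigenvalues:
  λ = (trace ± √Δ)/2 = (24 ± 17.088)/2,
  λ_1 = 20.544,  λ_2 = 3.456.

Step 4 — unit eigenvector for λ_1: solve (Sigma - λ_1 I)v = 0. First row:
  (20 - 20.544)·v_x + (3)·v_y = 0, i.e. (-0.544)·v_x + (3)·v_y = 0,
  so v ∝ (b, λ_1 - a) = (3, 0.544) = u.
  ||u|| = √((3)² + (0.544)²) = √(9.2959) ≈ 3.0489,
  v_1 = u/||u|| ≈ (0.984, 0.1784) (||v_1|| = 1).

λ_1 = 20.544,  λ_2 = 3.456;  v_1 ≈ (0.984, 0.1784)


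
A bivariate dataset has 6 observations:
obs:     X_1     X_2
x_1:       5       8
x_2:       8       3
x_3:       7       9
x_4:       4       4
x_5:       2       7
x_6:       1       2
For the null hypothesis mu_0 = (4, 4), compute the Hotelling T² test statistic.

Step 1 — sample mean vector:
  mean(X_1) = (5 + 8 + 7 + 4 + 2 + 1) / 6 = 27/6 = 4.5
  mean(X_2) = (8 + 3 + 9 + 4 + 7 + 2) / 6 = 33/6 = 5.5
  x̄ = (4.5, 5.5),  deviation x̄ - mu_0 = (4.5, 5.5) - (4, 4) = (0.5, 1.5).

Step 2 — sample covariance matrix, S[i,j] = (1/(n-1)) · Σ_k (x_{k,i} - mean_i) · (x_{k,j} - mean_j), divisor n-1 = 5:
  S[X_1,X_1] = ((0.5)·(0.5) + (3.5)·(3.5) + (2.5)·(2.5) + (-0.5)·(-0.5) + (-2.5)·(-2.5) + (-3.5)·(-3.5)) / 5 = 37.5/5 = 7.5
  S[X_1,X_2] = ((0.5)·(2.5) + (3.5)·(-2.5) + (2.5)·(3.5) + (-0.5)·(-1.5) + (-2.5)·(1.5) + (-3.5)·(-3.5)) / 5 = 10.5/5 = 2.1
  S[X_2,X_2] = ((2.5)·(2.5) + (-2.5)·(-2.5) + (3.5)·(3.5) + (-1.5)·(-1.5) + (1.5)·(1.5) + (-3.5)·(-3.5)) / 5 = 41.5/5 = 8.3
  S = [[7.5, 2.1],
 [2.1, 8.3]].

Step 3 — invert S. det(S) = 7.5·8.3 - (2.1)² = 57.84.
  S^{-1} = (1/det) · [[d, -b], [-b, a]] = [[0.1435, -0.0363],
 [-0.0363, 0.1297]].

Step 4 — quadratic form (x̄ - mu_0)^T · S^{-1} · (x̄ - mu_0):
  S^{-1} · (x̄ - mu_0) = (0.0173, 0.1763),
  (x̄ - mu_0)^T · [...] = (0.5)·(0.0173) + (1.5)·(0.1763) = 0.2732.

Step 5 — scale by n: T² = 6 · 0.2732 = 1.639.

T² ≈ 1.639


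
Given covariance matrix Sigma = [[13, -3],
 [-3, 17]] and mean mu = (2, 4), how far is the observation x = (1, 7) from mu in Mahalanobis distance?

Step 1 — centre the observation: (x - mu) = (-1, 3).

Step 2 — invert Sigma. det(Sigma) = 13·17 - (-3)² = 212.
  Sigma^{-1} = (1/det) · [[d, -b], [-b, a]] = [[0.0802, 0.0142],
 [0.0142, 0.0613]].

Step 3 — form the quadratic (x - mu)^T · Sigma^{-1} · (x - mu):
  Sigma^{-1} · (x - mu) = (-0.0377, 0.1698).
  (x - mu)^T · [Sigma^{-1} · (x - mu)] = (-1)·(-0.0377) + (3)·(0.1698) = 0.5472.

Step 4 — take square root: d = √(0.5472) ≈ 0.7397.

d(x, mu) = √(0.5472) ≈ 0.7397


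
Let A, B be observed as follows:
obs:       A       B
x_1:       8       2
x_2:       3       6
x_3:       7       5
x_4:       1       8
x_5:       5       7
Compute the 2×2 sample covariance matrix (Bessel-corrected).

Step 1 — column means:
  mean(A) = (8 + 3 + 7 + 1 + 5) / 5 = 24/5 = 4.8
  mean(B) = (2 + 6 + 5 + 8 + 7) / 5 = 28/5 = 5.6

Step 2 — sample covariance S[i,j] = (1/(n-1)) · Σ_k (x_{k,i} - mean_i) · (x_{k,j} - mean_j), with n-1 = 4.
  S[A,A] = ((3.2)·(3.2) + (-1.8)·(-1.8) + (2.2)·(2.2) + (-3.8)·(-3.8) + (0.2)·(0.2)) / 4 = 32.8/4 = 8.2
  S[A,B] = ((3.2)·(-3.6) + (-1.8)·(0.4) + (2.2)·(-0.6) + (-3.8)·(2.4) + (0.2)·(1.4)) / 4 = -22.4/4 = -5.6
  S[B,B] = ((-3.6)·(-3.6) + (0.4)·(0.4) + (-0.6)·(-0.6) + (2.4)·(2.4) + (1.4)·(1.4)) / 4 = 21.2/4 = 5.3

S is symmetric (S[j,i] = S[i,j]). Assembling:

S = [[8.2, -5.6],
 [-5.6, 5.3]]


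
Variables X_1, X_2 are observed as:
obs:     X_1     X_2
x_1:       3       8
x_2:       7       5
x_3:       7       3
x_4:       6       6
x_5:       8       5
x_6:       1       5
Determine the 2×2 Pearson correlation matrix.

Step 1 — column means:
  mean(X_1) = (3 + 7 + 7 + 6 + 8 + 1) / 6 = 32/6 = 5.3333
  mean(X_2) = (8 + 5 + 3 + 6 + 5 + 5) / 6 = 32/6 = 5.3333

Step 2 — sample variances and covariances s[i,j] = (1/(n-1)) · Σ_k (x_{k,i} - mean_i) · (x_{k,j} - mean_j), with n-1 = 5:
  s[X_1,X_1] = ((-2.3333)·(-2.3333) + (1.6667)·(1.6667) + (1.6667)·(1.6667) + (0.6667)·(0.6667) + (2.6667)·(2.6667) + (-4.3333)·(-4.3333)) / 5 = 37.3333/5 = 7.4667
  s[X_1,X_2] = ((-2.3333)·(2.6667) + (1.6667)·(-0.3333) + (1.6667)·(-2.3333) + (0.6667)·(0.6667) + (2.6667)·(-0.3333) + (-4.3333)·(-0.3333)) / 5 = -9.6667/5 = -1.9333
  s[X_2,X_2] = ((2.6667)·(2.6667) + (-0.3333)·(-0.3333) + (-2.3333)·(-2.3333) + (0.6667)·(0.6667) + (-0.3333)·(-0.3333) + (-0.3333)·(-0.3333)) / 5 = 13.3333/5 = 2.6667
  Sample standard deviations s_i = √(s[i,i]):
  s(X_1) = √(7.4667) = 2.7325
  s(X_2) = √(2.6667) = 1.633

Step 3 — r_{ij} = s_{ij} / (s_i · s_j):
  r[X_1,X_1] = 1 (diagonal).
  r[X_1,X_2] = -1.9333 / (2.7325 · 1.633) = -1.9333 / 4.4622 = -0.4333
  r[X_2,X_2] = 1 (diagonal).

R is symmetric with unit diagonal. Assembling:

R = [[1, -0.4333],
 [-0.4333, 1]]


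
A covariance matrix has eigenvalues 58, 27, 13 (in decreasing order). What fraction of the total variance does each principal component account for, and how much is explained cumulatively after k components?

Step 1 — total variance = trace(Sigma) = Σ λ_i = 58 + 27 + 13 = 98.

Step 2 — fraction explained by component i = λ_i / Σ λ:
  PC1: 58/98 = 0.5918
  PC2: 27/98 = 0.2755
  PC3: 13/98 = 0.1327

Step 3 — cumulative fraction after k components = (λ_1 + ... + λ_k) / Σ λ:
  k = 1: 58/98 = 0.5918
  k = 2: (58 + 27)/98 = 85/98 = 0.8673
  k = 3: (58 + 27 + 13)/98 = 98/98 = 1

Summary (fraction, with percent):

explained: PC1 0.5918 (59.18%), PC2 0.2755 (27.55%), PC3 0.1327 (13.27%);  cumulative: 0.5918, 0.8673, 1


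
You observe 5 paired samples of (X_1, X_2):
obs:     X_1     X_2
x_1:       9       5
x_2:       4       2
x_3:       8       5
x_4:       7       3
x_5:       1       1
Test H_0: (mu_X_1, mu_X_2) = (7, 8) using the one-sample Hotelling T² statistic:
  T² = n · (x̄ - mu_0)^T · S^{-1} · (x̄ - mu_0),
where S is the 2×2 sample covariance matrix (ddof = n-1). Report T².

Step 1 — sample mean vector:
  mean(X_1) = (9 + 4 + 8 + 7 + 1) / 5 = 29/5 = 5.8
  mean(X_2) = (5 + 2 + 5 + 3 + 1) / 5 = 16/5 = 3.2
  x̄ = (5.8, 3.2),  deviation x̄ - mu_0 = (5.8, 3.2) - (7, 8) = (-1.2, -4.8).

Step 2 — sample covariance matrix, S[i,j] = (1/(n-1)) · Σ_k (x_{k,i} - mean_i) · (x_{k,j} - mean_j), divisor n-1 = 4:
  S[X_1,X_1] = ((3.2)·(3.2) + (-1.8)·(-1.8) + (2.2)·(2.2) + (1.2)·(1.2) + (-4.8)·(-4.8)) / 4 = 42.8/4 = 10.7
  S[X_1,X_2] = ((3.2)·(1.8) + (-1.8)·(-1.2) + (2.2)·(1.8) + (1.2)·(-0.2) + (-4.8)·(-2.2)) / 4 = 22.2/4 = 5.55
  S[X_2,X_2] = ((1.8)·(1.8) + (-1.2)·(-1.2) + (1.8)·(1.8) + (-0.2)·(-0.2) + (-2.2)·(-2.2)) / 4 = 12.8/4 = 3.2
  S = [[10.7, 5.55],
 [5.55, 3.2]].

Step 3 — invert S. det(S) = 10.7·3.2 - (5.55)² = 3.4375.
  S^{-1} = (1/det) · [[d, -b], [-b, a]] = [[0.9309, -1.6145],
 [-1.6145, 3.1127]].

Step 4 — quadratic form (x̄ - mu_0)^T · S^{-1} · (x̄ - mu_0):
  S^{-1} · (x̄ - mu_0) = (6.6327, -13.0036),
  (x̄ - mu_0)^T · [...] = (-1.2)·(6.6327) + (-4.8)·(-13.0036) = 54.4582.

Step 5 — scale by n: T² = 5 · 54.4582 = 272.2909.

T² ≈ 272.2909


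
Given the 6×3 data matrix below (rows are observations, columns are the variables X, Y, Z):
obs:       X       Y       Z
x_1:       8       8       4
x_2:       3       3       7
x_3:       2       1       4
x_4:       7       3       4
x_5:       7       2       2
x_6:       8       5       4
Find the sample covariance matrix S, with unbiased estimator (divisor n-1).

Step 1 — column means:
  mean(X) = (8 + 3 + 2 + 7 + 7 + 8) / 6 = 35/6 = 5.8333
  mean(Y) = (8 + 3 + 1 + 3 + 2 + 5) / 6 = 22/6 = 3.6667
  mean(Z) = (4 + 7 + 4 + 4 + 2 + 4) / 6 = 25/6 = 4.1667

Step 2 — sample covariance S[i,j] = (1/(n-1)) · Σ_k (x_{k,i} - mean_i) · (x_{k,j} - mean_j), with n-1 = 5.
  S[X,X] = ((2.1667)·(2.1667) + (-2.8333)·(-2.8333) + (-3.8333)·(-3.8333) + (1.1667)·(1.1667) + (1.1667)·(1.1667) + (2.1667)·(2.1667)) / 5 = 34.8333/5 = 6.9667
  S[X,Y] = ((2.1667)·(4.3333) + (-2.8333)·(-0.6667) + (-3.8333)·(-2.6667) + (1.1667)·(-0.6667) + (1.1667)·(-1.6667) + (2.1667)·(1.3333)) / 5 = 21.6667/5 = 4.3333
  S[X,Z] = ((2.1667)·(-0.1667) + (-2.8333)·(2.8333) + (-3.8333)·(-0.1667) + (1.1667)·(-0.1667) + (1.1667)·(-2.1667) + (2.1667)·(-0.1667)) / 5 = -10.8333/5 = -2.1667
  S[Y,Y] = ((4.3333)·(4.3333) + (-0.6667)·(-0.6667) + (-2.6667)·(-2.6667) + (-0.6667)·(-0.6667) + (-1.6667)·(-1.6667) + (1.3333)·(1.3333)) / 5 = 31.3333/5 = 6.2667
  S[Y,Z] = ((4.3333)·(-0.1667) + (-0.6667)·(2.8333) + (-2.6667)·(-0.1667) + (-0.6667)·(-0.1667) + (-1.6667)·(-2.1667) + (1.3333)·(-0.1667)) / 5 = 1.3333/5 = 0.2667
  S[Z,Z] = ((-0.1667)·(-0.1667) + (2.8333)·(2.8333) + (-0.1667)·(-0.1667) + (-0.1667)·(-0.1667) + (-2.1667)·(-2.1667) + (-0.1667)·(-0.1667)) / 5 = 12.8333/5 = 2.5667

S is symmetric (S[j,i] = S[i,j]). Assembling:

S = [[6.9667, 4.3333, -2.1667],
 [4.3333, 6.2667, 0.2667],
 [-2.1667, 0.2667, 2.5667]]


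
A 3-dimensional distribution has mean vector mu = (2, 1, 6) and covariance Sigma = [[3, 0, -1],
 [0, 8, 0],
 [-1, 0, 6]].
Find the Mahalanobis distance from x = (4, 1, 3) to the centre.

Step 1 — centre the observation: (x - mu) = (2, 0, -3).

Step 2 — invert Sigma (cofactor / det for 3×3, or solve directly):
  Sigma^{-1} = [[0.3529, 0, 0.0588],
 [0, 0.125, 0],
 [0.0588, 0, 0.1765]].

Step 3 — form the quadratic (x - mu)^T · Sigma^{-1} · (x - mu):
  Sigma^{-1} · (x - mu) = (0.5294, 0, -0.4118).
  (x - mu)^T · [Sigma^{-1} · (x - mu)] = (2)·(0.5294) + (0)·(0) + (-3)·(-0.4118) = 2.2941.

Step 4 — take square root: d = √(2.2941) ≈ 1.5146.

d(x, mu) = √(2.2941) ≈ 1.5146


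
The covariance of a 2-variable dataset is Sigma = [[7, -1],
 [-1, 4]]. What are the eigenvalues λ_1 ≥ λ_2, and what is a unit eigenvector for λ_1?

Step 1 — characteristic polynomial of 2×2 Sigma:
  det(Sigma - λI) = λ² - trace · λ + det = 0.
  trace = 7 + 4 = 11, det = 7·4 - (-1)² = 27.
Step 2 — discriminant:
  Δ = trace² - 4·det = 121 - 108 = 13.
Step 3 — eigenvalues:
  λ = (trace ± √Δ)/2 = (11 ± 3.6056)/2,
  λ_1 = 7.3028,  λ_2 = 3.6972.

Step 4 — unit eigenvector for λ_1: solve (Sigma - λ_1 I)v = 0. First row:
  (7 - 7.3028)·v_x + (-1)·v_y = 0, i.e. (-0.3028)·v_x + (-1)·v_y = 0,
  so v ∝ (b, λ_1 - a) = (-1, 0.3028); multiply by -1 so the first entry is positive: u = (1, -0.3028).
  ||u|| = √((1)² + (-0.3028)²) = √(1.0917) ≈ 1.0448,
  v_1 = u/||u|| ≈ (0.9571, -0.2898) (||v_1|| = 1).

λ_1 = 7.3028,  λ_2 = 3.6972;  v_1 ≈ (0.9571, -0.2898)


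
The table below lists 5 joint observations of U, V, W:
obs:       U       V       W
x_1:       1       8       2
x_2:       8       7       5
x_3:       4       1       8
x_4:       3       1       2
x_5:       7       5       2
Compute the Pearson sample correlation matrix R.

Step 1 — column means:
  mean(U) = (1 + 8 + 4 + 3 + 7) / 5 = 23/5 = 4.6
  mean(V) = (8 + 7 + 1 + 1 + 5) / 5 = 22/5 = 4.4
  mean(W) = (2 + 5 + 8 + 2 + 2) / 5 = 19/5 = 3.8

Step 2 — sample variances and covariances s[i,j] = (1/(n-1)) · Σ_k (x_{k,i} - mean_i) · (x_{k,j} - mean_j), with n-1 = 4:
  s[U,U] = ((-3.6)·(-3.6) + (3.4)·(3.4) + (-0.6)·(-0.6) + (-1.6)·(-1.6) + (2.4)·(2.4)) / 4 = 33.2/4 = 8.3
  s[U,V] = ((-3.6)·(3.6) + (3.4)·(2.6) + (-0.6)·(-3.4) + (-1.6)·(-3.4) + (2.4)·(0.6)) / 4 = 4.8/4 = 1.2
  s[U,W] = ((-3.6)·(-1.8) + (3.4)·(1.2) + (-0.6)·(4.2) + (-1.6)·(-1.8) + (2.4)·(-1.8)) / 4 = 6.6/4 = 1.65
  s[V,V] = ((3.6)·(3.6) + (2.6)·(2.6) + (-3.4)·(-3.4) + (-3.4)·(-3.4) + (0.6)·(0.6)) / 4 = 43.2/4 = 10.8
  s[V,W] = ((3.6)·(-1.8) + (2.6)·(1.2) + (-3.4)·(4.2) + (-3.4)·(-1.8) + (0.6)·(-1.8)) / 4 = -12.6/4 = -3.15
  s[W,W] = ((-1.8)·(-1.8) + (1.2)·(1.2) + (4.2)·(4.2) + (-1.8)·(-1.8) + (-1.8)·(-1.8)) / 4 = 28.8/4 = 7.2
  Sample standard deviations s_i = √(s[i,i]):
  s(U) = √(8.3) = 2.881
  s(V) = √(10.8) = 3.2863
  s(W) = √(7.2) = 2.6833

Step 3 — r_{ij} = s_{ij} / (s_i · s_j):
  r[U,U] = 1 (diagonal).
  r[U,V] = 1.2 / (2.881 · 3.2863) = 1.2 / 9.4678 = 0.1267
  r[U,W] = 1.65 / (2.881 · 2.6833) = 1.65 / 7.7305 = 0.2134
  r[V,V] = 1 (diagonal).
  r[V,W] = -3.15 / (3.2863 · 2.6833) = -3.15 / 8.8182 = -0.3572
  r[W,W] = 1 (diagonal).

R is symmetric with unit diagonal. Assembling:

R = [[1, 0.1267, 0.2134],
 [0.1267, 1, -0.3572],
 [0.2134, -0.3572, 1]]


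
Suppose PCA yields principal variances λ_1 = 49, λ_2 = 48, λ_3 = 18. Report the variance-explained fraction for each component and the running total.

Step 1 — total variance = trace(Sigma) = Σ λ_i = 49 + 48 + 18 = 115.

Step 2 — fraction explained by component i = λ_i / Σ λ:
  PC1: 49/115 = 0.4261
  PC2: 48/115 = 0.4174
  PC3: 18/115 = 0.1565

Step 3 — cumulative fraction after k components = (λ_1 + ... + λ_k) / Σ λ:
  k = 1: 49/115 = 0.4261
  k = 2: (49 + 48)/115 = 97/115 = 0.8435
  k = 3: (49 + 48 + 18)/115 = 115/115 = 1

Summary (fraction, with percent):

explained: PC1 0.4261 (42.61%), PC2 0.4174 (41.74%), PC3 0.1565 (15.65%);  cumulative: 0.4261, 0.8435, 1


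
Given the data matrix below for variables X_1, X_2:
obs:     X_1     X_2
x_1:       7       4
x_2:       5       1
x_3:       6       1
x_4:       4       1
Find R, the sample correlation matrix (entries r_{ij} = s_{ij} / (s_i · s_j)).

Step 1 — column means:
  mean(X_1) = (7 + 5 + 6 + 4) / 4 = 22/4 = 5.5
  mean(X_2) = (4 + 1 + 1 + 1) / 4 = 7/4 = 1.75

Step 2 — sample variances and covariances s[i,j] = (1/(n-1)) · Σ_k (x_{k,i} - mean_i) · (x_{k,j} - mean_j), with n-1 = 3:
  s[X_1,X_1] = ((1.5)·(1.5) + (-0.5)·(-0.5) + (0.5)·(0.5) + (-1.5)·(-1.5)) / 3 = 5/3 = 1.6667
  s[X_1,X_2] = ((1.5)·(2.25) + (-0.5)·(-0.75) + (0.5)·(-0.75) + (-1.5)·(-0.75)) / 3 = 4.5/3 = 1.5
  s[X_2,X_2] = ((2.25)·(2.25) + (-0.75)·(-0.75) + (-0.75)·(-0.75) + (-0.75)·(-0.75)) / 3 = 6.75/3 = 2.25
  Sample standard deviations s_i = √(s[i,i]):
  s(X_1) = √(1.6667) = 1.291
  s(X_2) = √(2.25) = 1.5

Step 3 — r_{ij} = s_{ij} / (s_i · s_j):
  r[X_1,X_1] = 1 (diagonal).
  r[X_1,X_2] = 1.5 / (1.291 · 1.5) = 1.5 / 1.9365 = 0.7746
  r[X_2,X_2] = 1 (diagonal).

R is symmetric with unit diagonal. Assembling:

R = [[1, 0.7746],
 [0.7746, 1]]


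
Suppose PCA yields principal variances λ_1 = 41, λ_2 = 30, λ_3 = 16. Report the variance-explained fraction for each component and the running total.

Step 1 — total variance = trace(Sigma) = Σ λ_i = 41 + 30 + 16 = 87.

Step 2 — fraction explained by component i = λ_i / Σ λ:
  PC1: 41/87 = 0.4713
  PC2: 30/87 = 0.3448
  PC3: 16/87 = 0.1839

Step 3 — cumulative fraction after k components = (λ_1 + ... + λ_k) / Σ λ:
  k = 1: 41/87 = 0.4713
  k = 2: (41 + 30)/87 = 71/87 = 0.8161
  k = 3: (41 + 30 + 16)/87 = 87/87 = 1

Summary (fraction, with percent):

explained: PC1 0.4713 (47.13%), PC2 0.3448 (34.48%), PC3 0.1839 (18.39%);  cumulative: 0.4713, 0.8161, 1


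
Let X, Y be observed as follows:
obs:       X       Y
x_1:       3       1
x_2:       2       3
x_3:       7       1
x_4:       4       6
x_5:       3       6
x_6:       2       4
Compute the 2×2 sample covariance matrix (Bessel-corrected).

Step 1 — column means:
  mean(X) = (3 + 2 + 7 + 4 + 3 + 2) / 6 = 21/6 = 3.5
  mean(Y) = (1 + 3 + 1 + 6 + 6 + 4) / 6 = 21/6 = 3.5

Step 2 — sample covariance S[i,j] = (1/(n-1)) · Σ_k (x_{k,i} - mean_i) · (x_{k,j} - mean_j), with n-1 = 5.
  S[X,X] = ((-0.5)·(-0.5) + (-1.5)·(-1.5) + (3.5)·(3.5) + (0.5)·(0.5) + (-0.5)·(-0.5) + (-1.5)·(-1.5)) / 5 = 17.5/5 = 3.5
  S[X,Y] = ((-0.5)·(-2.5) + (-1.5)·(-0.5) + (3.5)·(-2.5) + (0.5)·(2.5) + (-0.5)·(2.5) + (-1.5)·(0.5)) / 5 = -7.5/5 = -1.5
  S[Y,Y] = ((-2.5)·(-2.5) + (-0.5)·(-0.5) + (-2.5)·(-2.5) + (2.5)·(2.5) + (2.5)·(2.5) + (0.5)·(0.5)) / 5 = 25.5/5 = 5.1

S is symmetric (S[j,i] = S[i,j]). Assembling:

S = [[3.5, -1.5],
 [-1.5, 5.1]]


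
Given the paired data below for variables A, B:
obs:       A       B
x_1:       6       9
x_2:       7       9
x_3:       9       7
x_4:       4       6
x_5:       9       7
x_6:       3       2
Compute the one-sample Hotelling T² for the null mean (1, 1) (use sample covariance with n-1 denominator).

Step 1 — sample mean vector:
  mean(A) = (6 + 7 + 9 + 4 + 9 + 3) / 6 = 38/6 = 6.3333
  mean(B) = (9 + 9 + 7 + 6 + 7 + 2) / 6 = 40/6 = 6.6667
  x̄ = (6.3333, 6.6667),  deviation x̄ - mu_0 = (6.3333, 6.6667) - (1, 1) = (5.3333, 5.6667).

Step 2 — sample covariance matrix, S[i,j] = (1/(n-1)) · Σ_k (x_{k,i} - mean_i) · (x_{k,j} - mean_j), divisor n-1 = 5:
  S[A,A] = ((-0.3333)·(-0.3333) + (0.6667)·(0.6667) + (2.6667)·(2.6667) + (-2.3333)·(-2.3333) + (2.6667)·(2.6667) + (-3.3333)·(-3.3333)) / 5 = 31.3333/5 = 6.2667
  S[A,B] = ((-0.3333)·(2.3333) + (0.6667)·(2.3333) + (2.6667)·(0.3333) + (-2.3333)·(-0.6667) + (2.6667)·(0.3333) + (-3.3333)·(-4.6667)) / 5 = 19.6667/5 = 3.9333
  S[B,B] = ((2.3333)·(2.3333) + (2.3333)·(2.3333) + (0.3333)·(0.3333) + (-0.6667)·(-0.6667) + (0.3333)·(0.3333) + (-4.6667)·(-4.6667)) / 5 = 33.3333/5 = 6.6667
  S = [[6.2667, 3.9333],
 [3.9333, 6.6667]].

Step 3 — invert S. det(S) = 6.2667·6.6667 - (3.9333)² = 26.3067.
  S^{-1} = (1/det) · [[d, -b], [-b, a]] = [[0.2534, -0.1495],
 [-0.1495, 0.2382]].

Step 4 — quadratic form (x̄ - mu_0)^T · S^{-1} · (x̄ - mu_0):
  S^{-1} · (x̄ - mu_0) = (0.5043, 0.5525),
  (x̄ - mu_0)^T · [...] = (5.3333)·(0.5043) + (5.6667)·(0.5525) = 5.8202.

Step 5 — scale by n: T² = 6 · 5.8202 = 34.9214.

T² ≈ 34.9214


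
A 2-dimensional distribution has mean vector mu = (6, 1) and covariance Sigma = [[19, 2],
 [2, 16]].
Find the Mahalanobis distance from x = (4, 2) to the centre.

Step 1 — centre the observation: (x - mu) = (-2, 1).

Step 2 — invert Sigma. det(Sigma) = 19·16 - (2)² = 300.
  Sigma^{-1} = (1/det) · [[d, -b], [-b, a]] = [[0.0533, -0.0067],
 [-0.0067, 0.0633]].

Step 3 — form the quadratic (x - mu)^T · Sigma^{-1} · (x - mu):
  Sigma^{-1} · (x - mu) = (-0.1133, 0.0767).
  (x - mu)^T · [Sigma^{-1} · (x - mu)] = (-2)·(-0.1133) + (1)·(0.0767) = 0.3033.

Step 4 — take square root: d = √(0.3033) ≈ 0.5508.

d(x, mu) = √(0.3033) ≈ 0.5508


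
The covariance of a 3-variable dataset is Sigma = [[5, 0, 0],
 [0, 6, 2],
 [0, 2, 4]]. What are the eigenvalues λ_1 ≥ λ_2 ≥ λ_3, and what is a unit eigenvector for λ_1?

Step 1 — characteristic polynomial p(λ) = det(λI - Sigma) = λ³ - tr·λ² + c_1·λ - det, where tr = trace, c_1 = sum of the principal 2×2 minors, det = det(Sigma):
  tr = 5 + 6 + 4 = 15,
  c_1 = (5·6 - (0)²) + (5·4 - (0)²) + (6·4 - (2)²) = 30 + 20 + 20 = 70,
  det = 5·(6·4 - (2)²) - (0)·((0)·4 - (2)·(0)) + (0)·((0)·(2) - 6·(0)) = 5·(20) - (0)·(0) + (0)·(0) = 100.
  So p(λ) = λ³ - 15λ² + 70λ - 100.
Step 2 — look for an integer root (rational root theorem: any rational root is an integer divisor of 100). Testing λ = 5:
  p(5) = 125 - 375 + 350 - 100 = 0  ✓
  Dividing out (λ - 5): p(λ) = (λ - 5)(λ² - 10λ + 20).
Step 3 — remaining eigenvalues from the quadratic λ² - 10λ + 20 = 0:
  Δ = 10² - 4·20 = 100 - 80 = 20,  λ = (10 ± √20)/2 = (10 ± 4.4721)/2 ≈ 7.2361 or 2.7639.
  Sorted: λ_1 = 7.2361,  λ_2 = 5,  λ_3 = 2.7639  (check: sum = 15 = tr ✓).

Step 4 — unit eigenvector for λ_1 ≈ 7.2361: v spans the null space of (Sigma - λ_1 I), whose rows are
  r_1 = (-2.2361, 0, 0),  r_2 = (0, -1.2361, 2),  r_3 = (0, 2, -3.2361).
  v is orthogonal to every row, so take v ∝ r_1 × r_2 = ((0)·(2) - (0)·(-1.2361), (0)·(0) - (-2.2361)·(2), (-2.2361)·(-1.2361) - (0)·(0)) ≈ (0, 4.4721, 2.7639).
  Let u = (0, 4.4721, 2.7639).
  ||u|| = √((0)² + (4.4721)² + (2.7639)²) = √(27.6393) ≈ 5.2573,  v_1 = u/||u|| ≈ (0, 0.8507, 0.5257) (||v_1|| = 1).

λ_1 = 7.2361,  λ_2 = 5,  λ_3 = 2.7639;  v_1 ≈ (0, 0.8507, 0.5257)


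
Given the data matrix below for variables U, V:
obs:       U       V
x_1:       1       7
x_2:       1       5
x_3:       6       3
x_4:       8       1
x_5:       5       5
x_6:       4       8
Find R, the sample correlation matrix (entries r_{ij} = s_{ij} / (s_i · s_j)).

Step 1 — column means:
  mean(U) = (1 + 1 + 6 + 8 + 5 + 4) / 6 = 25/6 = 4.1667
  mean(V) = (7 + 5 + 3 + 1 + 5 + 8) / 6 = 29/6 = 4.8333

Step 2 — sample variances and covariances s[i,j] = (1/(n-1)) · Σ_k (x_{k,i} - mean_i) · (x_{k,j} - mean_j), with n-1 = 5:
  s[U,U] = ((-3.1667)·(-3.1667) + (-3.1667)·(-3.1667) + (1.8333)·(1.8333) + (3.8333)·(3.8333) + (0.8333)·(0.8333) + (-0.1667)·(-0.1667)) / 5 = 38.8333/5 = 7.7667
  s[U,V] = ((-3.1667)·(2.1667) + (-3.1667)·(0.1667) + (1.8333)·(-1.8333) + (3.8333)·(-3.8333) + (0.8333)·(0.1667) + (-0.1667)·(3.1667)) / 5 = -25.8333/5 = -5.1667
  s[V,V] = ((2.1667)·(2.1667) + (0.1667)·(0.1667) + (-1.8333)·(-1.8333) + (-3.8333)·(-3.8333) + (0.1667)·(0.1667) + (3.1667)·(3.1667)) / 5 = 32.8333/5 = 6.5667
  Sample standard deviations s_i = √(s[i,i]):
  s(U) = √(7.7667) = 2.7869
  s(V) = √(6.5667) = 2.5626

Step 3 — r_{ij} = s_{ij} / (s_i · s_j):
  r[U,U] = 1 (diagonal).
  r[U,V] = -5.1667 / (2.7869 · 2.5626) = -5.1667 / 7.1415 = -0.7235
  r[V,V] = 1 (diagonal).

R is symmetric with unit diagonal. Assembling:

R = [[1, -0.7235],
 [-0.7235, 1]]


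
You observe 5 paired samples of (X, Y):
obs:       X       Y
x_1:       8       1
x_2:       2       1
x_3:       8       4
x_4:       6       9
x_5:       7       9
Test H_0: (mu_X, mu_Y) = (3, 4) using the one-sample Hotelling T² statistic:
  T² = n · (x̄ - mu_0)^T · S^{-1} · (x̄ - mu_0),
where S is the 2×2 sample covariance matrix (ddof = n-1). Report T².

Step 1 — sample mean vector:
  mean(X) = (8 + 2 + 8 + 6 + 7) / 5 = 31/5 = 6.2
  mean(Y) = (1 + 1 + 4 + 9 + 9) / 5 = 24/5 = 4.8
  x̄ = (6.2, 4.8),  deviation x̄ - mu_0 = (6.2, 4.8) - (3, 4) = (3.2, 0.8).

Step 2 — sample covariance matrix, S[i,j] = (1/(n-1)) · Σ_k (x_{k,i} - mean_i) · (x_{k,j} - mean_j), divisor n-1 = 4:
  S[X,X] = ((1.8)·(1.8) + (-4.2)·(-4.2) + (1.8)·(1.8) + (-0.2)·(-0.2) + (0.8)·(0.8)) / 4 = 24.8/4 = 6.2
  S[X,Y] = ((1.8)·(-3.8) + (-4.2)·(-3.8) + (1.8)·(-0.8) + (-0.2)·(4.2) + (0.8)·(4.2)) / 4 = 10.2/4 = 2.55
  S[Y,Y] = ((-3.8)·(-3.8) + (-3.8)·(-3.8) + (-0.8)·(-0.8) + (4.2)·(4.2) + (4.2)·(4.2)) / 4 = 64.8/4 = 16.2
  S = [[6.2, 2.55],
 [2.55, 16.2]].

Step 3 — invert S. det(S) = 6.2·16.2 - (2.55)² = 93.9375.
  S^{-1} = (1/det) · [[d, -b], [-b, a]] = [[0.1725, -0.0271],
 [-0.0271, 0.066]].

Step 4 — quadratic form (x̄ - mu_0)^T · S^{-1} · (x̄ - mu_0):
  S^{-1} · (x̄ - mu_0) = (0.5301, -0.0341),
  (x̄ - mu_0)^T · [...] = (3.2)·(0.5301) + (0.8)·(-0.0341) = 1.6692.

Step 5 — scale by n: T² = 5 · 1.6692 = 8.346.

T² ≈ 8.346


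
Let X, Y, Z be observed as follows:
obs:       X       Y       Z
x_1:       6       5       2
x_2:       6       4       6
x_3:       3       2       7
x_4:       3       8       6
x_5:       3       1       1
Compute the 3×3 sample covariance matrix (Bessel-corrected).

Step 1 — column means:
  mean(X) = (6 + 6 + 3 + 3 + 3) / 5 = 21/5 = 4.2
  mean(Y) = (5 + 4 + 2 + 8 + 1) / 5 = 20/5 = 4
  mean(Z) = (2 + 6 + 7 + 6 + 1) / 5 = 22/5 = 4.4

Step 2 — sample covariance S[i,j] = (1/(n-1)) · Σ_k (x_{k,i} - mean_i) · (x_{k,j} - mean_j), with n-1 = 4.
  S[X,X] = ((1.8)·(1.8) + (1.8)·(1.8) + (-1.2)·(-1.2) + (-1.2)·(-1.2) + (-1.2)·(-1.2)) / 4 = 10.8/4 = 2.7
  S[X,Y] = ((1.8)·(1) + (1.8)·(0) + (-1.2)·(-2) + (-1.2)·(4) + (-1.2)·(-3)) / 4 = 3/4 = 0.75
  S[X,Z] = ((1.8)·(-2.4) + (1.8)·(1.6) + (-1.2)·(2.6) + (-1.2)·(1.6) + (-1.2)·(-3.4)) / 4 = -2.4/4 = -0.6
  S[Y,Y] = ((1)·(1) + (0)·(0) + (-2)·(-2) + (4)·(4) + (-3)·(-3)) / 4 = 30/4 = 7.5
  S[Y,Z] = ((1)·(-2.4) + (0)·(1.6) + (-2)·(2.6) + (4)·(1.6) + (-3)·(-3.4)) / 4 = 9/4 = 2.25
  S[Z,Z] = ((-2.4)·(-2.4) + (1.6)·(1.6) + (2.6)·(2.6) + (1.6)·(1.6) + (-3.4)·(-3.4)) / 4 = 29.2/4 = 7.3

S is symmetric (S[j,i] = S[i,j]). Assembling:

S = [[2.7, 0.75, -0.6],
 [0.75, 7.5, 2.25],
 [-0.6, 2.25, 7.3]]


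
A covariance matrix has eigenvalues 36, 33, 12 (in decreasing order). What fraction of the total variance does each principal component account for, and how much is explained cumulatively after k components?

Step 1 — total variance = trace(Sigma) = Σ λ_i = 36 + 33 + 12 = 81.

Step 2 — fraction explained by component i = λ_i / Σ λ:
  PC1: 36/81 = 0.4444
  PC2: 33/81 = 0.4074
  PC3: 12/81 = 0.1481

Step 3 — cumulative fraction after k components = (λ_1 + ... + λ_k) / Σ λ:
  k = 1: 36/81 = 0.4444
  k = 2: (36 + 33)/81 = 69/81 = 0.8519
  k = 3: (36 + 33 + 12)/81 = 81/81 = 1

Summary (fraction, with percent):

explained: PC1 0.4444 (44.44%), PC2 0.4074 (40.74%), PC3 0.1481 (14.81%);  cumulative: 0.4444, 0.8519, 1


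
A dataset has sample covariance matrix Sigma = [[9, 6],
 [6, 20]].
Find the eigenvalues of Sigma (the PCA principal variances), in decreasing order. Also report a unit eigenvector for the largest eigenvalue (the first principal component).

Step 1 — characteristic polynomial of 2×2 Sigma:
  det(Sigma - λI) = λ² - trace · λ + det = 0.
  trace = 9 + 20 = 29, det = 9·20 - (6)² = 144.
Step 2 — discriminant:
  Δ = trace² - 4·det = 841 - 576 = 265.
Step 3 — eigenvalues:
  λ = (trace ± √Δ)/2 = (29 ± 16.2788)/2,
  λ_1 = 22.6394,  λ_2 = 6.3606.

Step 4 — unit eigenvector for λ_1: solve (Sigma - λ_1 I)v = 0. First row:
  (9 - 22.6394)·v_x + (6)·v_y = 0, i.e. (-13.6394)·v_x + (6)·v_y = 0,
  so v ∝ (b, λ_1 - a) = (6, 13.6394) = u.
  ||u|| = √((6)² + (13.6394)²) = √(222.0335) ≈ 14.9008,
  v_1 = u/||u|| ≈ (0.4027, 0.9153) (||v_1|| = 1).

λ_1 = 22.6394,  λ_2 = 6.3606;  v_1 ≈ (0.4027, 0.9153)


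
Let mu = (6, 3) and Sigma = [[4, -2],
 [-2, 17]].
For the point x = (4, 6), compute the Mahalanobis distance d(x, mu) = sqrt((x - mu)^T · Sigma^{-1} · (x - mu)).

Step 1 — centre the observation: (x - mu) = (-2, 3).

Step 2 — invert Sigma. det(Sigma) = 4·17 - (-2)² = 64.
  Sigma^{-1} = (1/det) · [[d, -b], [-b, a]] = [[0.2656, 0.0312],
 [0.0312, 0.0625]].

Step 3 — form the quadratic (x - mu)^T · Sigma^{-1} · (x - mu):
  Sigma^{-1} · (x - mu) = (-0.4375, 0.125).
  (x - mu)^T · [Sigma^{-1} · (x - mu)] = (-2)·(-0.4375) + (3)·(0.125) = 1.25.

Step 4 — take square root: d = √(1.25) ≈ 1.118.

d(x, mu) = √(1.25) ≈ 1.118


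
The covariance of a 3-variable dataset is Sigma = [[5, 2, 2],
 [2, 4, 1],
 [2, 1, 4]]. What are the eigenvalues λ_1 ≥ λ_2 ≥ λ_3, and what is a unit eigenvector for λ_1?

Step 1 — characteristic polynomial p(λ) = det(λI - Sigma) = λ³ - tr·λ² + c_1·λ - det, where tr = trace, c_1 = sum of the principal 2×2 minors, det = det(Sigma):
  tr = 5 + 4 + 4 = 13,
  c_1 = (5·4 - (2)²) + (5·4 - (2)²) + (4·4 - (1)²) = 16 + 16 + 15 = 47,
  det = 5·(4·4 - (1)²) - (2)·((2)·4 - (1)·(2)) + (2)·((2)·(1) - 4·(2)) = 5·(15) - (2)·(6) + (2)·(-6) = 51.
  So p(λ) = λ³ - 13λ² + 47λ - 51.
Step 2 — look for an integer root (rational root theorem: any rational root is an integer divisor of 51). Testing λ = 3:
  p(3) = 27 - 117 + 141 - 51 = 0  ✓
  Dividing out (λ - 3): p(λ) = (λ - 3)(λ² - 10λ + 17).
Step 3 — remaining eigenvalues from the quadratic λ² - 10λ + 17 = 0:
  Δ = 10² - 4·17 = 100 - 68 = 32,  λ = (10 ± √32)/2 = (10 ± 5.6569)/2 ≈ 7.8284 or 2.1716.
  Sorted: λ_1 = 7.8284,  λ_2 = 3,  λ_3 = 2.1716  (check: sum = 13 = tr ✓).

Step 4 — unit eigenvector for λ_1 ≈ 7.8284: v spans the null space of (Sigma - λ_1 I), whose rows are
  r_1 = (-2.8284, 2, 2),  r_2 = (2, -3.8284, 1),  r_3 = (2, 1, -3.8284).
  v is orthogonal to every row, so take v ∝ r_1 × r_2 = ((2)·(1) - (2)·(-3.8284), (2)·(2) - (-2.8284)·(1), (-2.8284)·(-3.8284) - (2)·(2)) ≈ (9.6569, 6.8284, 6.8284).
  Let u = (9.6569, 6.8284, 6.8284).
  ||u|| = √((9.6569)² + (6.8284)² + (6.8284)²) = √(186.5097) ≈ 13.6569,  v_1 = u/||u|| ≈ (0.7071, 0.5, 0.5) (||v_1|| = 1).

λ_1 = 7.8284,  λ_2 = 3,  λ_3 = 2.1716;  v_1 ≈ (0.7071, 0.5, 0.5)


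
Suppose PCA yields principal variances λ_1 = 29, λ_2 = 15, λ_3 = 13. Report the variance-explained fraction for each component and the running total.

Step 1 — total variance = trace(Sigma) = Σ λ_i = 29 + 15 + 13 = 57.

Step 2 — fraction explained by component i = λ_i / Σ λ:
  PC1: 29/57 = 0.5088
  PC2: 15/57 = 0.2632
  PC3: 13/57 = 0.2281

Step 3 — cumulative fraction after k components = (λ_1 + ... + λ_k) / Σ λ:
  k = 1: 29/57 = 0.5088
  k = 2: (29 + 15)/57 = 44/57 = 0.7719
  k = 3: (29 + 15 + 13)/57 = 57/57 = 1

Summary (fraction, with percent):

explained: PC1 0.5088 (50.88%), PC2 0.2632 (26.32%), PC3 0.2281 (22.81%);  cumulative: 0.5088, 0.7719, 1


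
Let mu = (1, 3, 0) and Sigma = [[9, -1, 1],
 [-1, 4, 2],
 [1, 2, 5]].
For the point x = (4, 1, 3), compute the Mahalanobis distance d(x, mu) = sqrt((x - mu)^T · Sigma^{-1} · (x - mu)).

Step 1 — centre the observation: (x - mu) = (3, -2, 3).

Step 2 — invert Sigma (cofactor / det for 3×3, or solve directly):
  Sigma^{-1} = [[0.1221, 0.0534, -0.0458],
 [0.0534, 0.3359, -0.145],
 [-0.0458, -0.145, 0.2672]].

Step 3 — form the quadratic (x - mu)^T · Sigma^{-1} · (x - mu):
  Sigma^{-1} · (x - mu) = (0.1221, -0.9466, 0.9542).
  (x - mu)^T · [Sigma^{-1} · (x - mu)] = (3)·(0.1221) + (-2)·(-0.9466) + (3)·(0.9542) = 5.1221.

Step 4 — take square root: d = √(5.1221) ≈ 2.2632.

d(x, mu) = √(5.1221) ≈ 2.2632


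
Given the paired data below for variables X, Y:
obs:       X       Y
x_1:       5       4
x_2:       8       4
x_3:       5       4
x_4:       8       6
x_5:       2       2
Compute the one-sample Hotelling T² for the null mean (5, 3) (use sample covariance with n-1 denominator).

Step 1 — sample mean vector:
  mean(X) = (5 + 8 + 5 + 8 + 2) / 5 = 28/5 = 5.6
  mean(Y) = (4 + 4 + 4 + 6 + 2) / 5 = 20/5 = 4
  x̄ = (5.6, 4),  deviation x̄ - mu_0 = (5.6, 4) - (5, 3) = (0.6, 1).

Step 2 — sample covariance matrix, S[i,j] = (1/(n-1)) · Σ_k (x_{k,i} - mean_i) · (x_{k,j} - mean_j), divisor n-1 = 4:
  S[X,X] = ((-0.6)·(-0.6) + (2.4)·(2.4) + (-0.6)·(-0.6) + (2.4)·(2.4) + (-3.6)·(-3.6)) / 4 = 25.2/4 = 6.3
  S[X,Y] = ((-0.6)·(0) + (2.4)·(0) + (-0.6)·(0) + (2.4)·(2) + (-3.6)·(-2)) / 4 = 12/4 = 3
  S[Y,Y] = ((0)·(0) + (0)·(0) + (0)·(0) + (2)·(2) + (-2)·(-2)) / 4 = 8/4 = 2
  S = [[6.3, 3],
 [3, 2]].

Step 3 — invert S. det(S) = 6.3·2 - (3)² = 3.6.
  S^{-1} = (1/det) · [[d, -b], [-b, a]] = [[0.5556, -0.8333],
 [-0.8333, 1.75]].

Step 4 — quadratic form (x̄ - mu_0)^T · S^{-1} · (x̄ - mu_0):
  S^{-1} · (x̄ - mu_0) = (-0.5, 1.25),
  (x̄ - mu_0)^T · [...] = (0.6)·(-0.5) + (1)·(1.25) = 0.95.

Step 5 — scale by n: T² = 5 · 0.95 = 4.75.

T² ≈ 4.75


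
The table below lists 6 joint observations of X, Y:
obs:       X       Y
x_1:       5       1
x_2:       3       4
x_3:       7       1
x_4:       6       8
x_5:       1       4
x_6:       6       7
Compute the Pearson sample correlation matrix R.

Step 1 — column means:
  mean(X) = (5 + 3 + 7 + 6 + 1 + 6) / 6 = 28/6 = 4.6667
  mean(Y) = (1 + 4 + 1 + 8 + 4 + 7) / 6 = 25/6 = 4.1667

Step 2 — sample variances and covariances s[i,j] = (1/(n-1)) · Σ_k (x_{k,i} - mean_i) · (x_{k,j} - mean_j), with n-1 = 5:
  s[X,X] = ((0.3333)·(0.3333) + (-1.6667)·(-1.6667) + (2.3333)·(2.3333) + (1.3333)·(1.3333) + (-3.6667)·(-3.6667) + (1.3333)·(1.3333)) / 5 = 25.3333/5 = 5.0667
  s[X,Y] = ((0.3333)·(-3.1667) + (-1.6667)·(-0.1667) + (2.3333)·(-3.1667) + (1.3333)·(3.8333) + (-3.6667)·(-0.1667) + (1.3333)·(2.8333)) / 5 = 1.3333/5 = 0.2667
  s[Y,Y] = ((-3.1667)·(-3.1667) + (-0.1667)·(-0.1667) + (-3.1667)·(-3.1667) + (3.8333)·(3.8333) + (-0.1667)·(-0.1667) + (2.8333)·(2.8333)) / 5 = 42.8333/5 = 8.5667
  Sample standard deviations s_i = √(s[i,i]):
  s(X) = √(5.0667) = 2.2509
  s(Y) = √(8.5667) = 2.9269

Step 3 — r_{ij} = s_{ij} / (s_i · s_j):
  r[X,X] = 1 (diagonal).
  r[X,Y] = 0.2667 / (2.2509 · 2.9269) = 0.2667 / 6.5882 = 0.0405
  r[Y,Y] = 1 (diagonal).

R is symmetric with unit diagonal. Assembling:

R = [[1, 0.0405],
 [0.0405, 1]]


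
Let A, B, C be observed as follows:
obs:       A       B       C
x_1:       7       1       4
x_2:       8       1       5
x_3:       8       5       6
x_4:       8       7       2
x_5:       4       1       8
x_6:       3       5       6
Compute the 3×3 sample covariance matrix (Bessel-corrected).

Step 1 — column means:
  mean(A) = (7 + 8 + 8 + 8 + 4 + 3) / 6 = 38/6 = 6.3333
  mean(B) = (1 + 1 + 5 + 7 + 1 + 5) / 6 = 20/6 = 3.3333
  mean(C) = (4 + 5 + 6 + 2 + 8 + 6) / 6 = 31/6 = 5.1667

Step 2 — sample covariance S[i,j] = (1/(n-1)) · Σ_k (x_{k,i} - mean_i) · (x_{k,j} - mean_j), with n-1 = 5.
  S[A,A] = ((0.6667)·(0.6667) + (1.6667)·(1.6667) + (1.6667)·(1.6667) + (1.6667)·(1.6667) + (-2.3333)·(-2.3333) + (-3.3333)·(-3.3333)) / 5 = 25.3333/5 = 5.0667
  S[A,B] = ((0.6667)·(-2.3333) + (1.6667)·(-2.3333) + (1.6667)·(1.6667) + (1.6667)·(3.6667) + (-2.3333)·(-2.3333) + (-3.3333)·(1.6667)) / 5 = 3.3333/5 = 0.6667
  S[A,C] = ((0.6667)·(-1.1667) + (1.6667)·(-0.1667) + (1.6667)·(0.8333) + (1.6667)·(-3.1667) + (-2.3333)·(2.8333) + (-3.3333)·(0.8333)) / 5 = -14.3333/5 = -2.8667
  S[B,B] = ((-2.3333)·(-2.3333) + (-2.3333)·(-2.3333) + (1.6667)·(1.6667) + (3.6667)·(3.6667) + (-2.3333)·(-2.3333) + (1.6667)·(1.6667)) / 5 = 35.3333/5 = 7.0667
  S[B,C] = ((-2.3333)·(-1.1667) + (-2.3333)·(-0.1667) + (1.6667)·(0.8333) + (3.6667)·(-3.1667) + (-2.3333)·(2.8333) + (1.6667)·(0.8333)) / 5 = -12.3333/5 = -2.4667
  S[C,C] = ((-1.1667)·(-1.1667) + (-0.1667)·(-0.1667) + (0.8333)·(0.8333) + (-3.1667)·(-3.1667) + (2.8333)·(2.8333) + (0.8333)·(0.8333)) / 5 = 20.8333/5 = 4.1667

S is symmetric (S[j,i] = S[i,j]). Assembling:

S = [[5.0667, 0.6667, -2.8667],
 [0.6667, 7.0667, -2.4667],
 [-2.8667, -2.4667, 4.1667]]


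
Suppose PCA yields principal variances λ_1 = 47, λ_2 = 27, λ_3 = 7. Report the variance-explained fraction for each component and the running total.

Step 1 — total variance = trace(Sigma) = Σ λ_i = 47 + 27 + 7 = 81.

Step 2 — fraction explained by component i = λ_i / Σ λ:
  PC1: 47/81 = 0.5802
  PC2: 27/81 = 0.3333
  PC3: 7/81 = 0.0864

Step 3 — cumulative fraction after k components = (λ_1 + ... + λ_k) / Σ λ:
  k = 1: 47/81 = 0.5802
  k = 2: (47 + 27)/81 = 74/81 = 0.9136
  k = 3: (47 + 27 + 7)/81 = 81/81 = 1

Summary (fraction, with percent):

explained: PC1 0.5802 (58.02%), PC2 0.3333 (33.33%), PC3 0.0864 (8.64%);  cumulative: 0.5802, 0.9136, 1


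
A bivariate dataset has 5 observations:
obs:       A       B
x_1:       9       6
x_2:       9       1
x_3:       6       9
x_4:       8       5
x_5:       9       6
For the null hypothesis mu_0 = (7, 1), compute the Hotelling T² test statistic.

Step 1 — sample mean vector:
  mean(A) = (9 + 9 + 6 + 8 + 9) / 5 = 41/5 = 8.2
  mean(B) = (6 + 1 + 9 + 5 + 6) / 5 = 27/5 = 5.4
  x̄ = (8.2, 5.4),  deviation x̄ - mu_0 = (8.2, 5.4) - (7, 1) = (1.2, 4.4).

Step 2 — sample covariance matrix, S[i,j] = (1/(n-1)) · Σ_k (x_{k,i} - mean_i) · (x_{k,j} - mean_j), divisor n-1 = 4:
  S[A,A] = ((0.8)·(0.8) + (0.8)·(0.8) + (-2.2)·(-2.2) + (-0.2)·(-0.2) + (0.8)·(0.8)) / 4 = 6.8/4 = 1.7
  S[A,B] = ((0.8)·(0.6) + (0.8)·(-4.4) + (-2.2)·(3.6) + (-0.2)·(-0.4) + (0.8)·(0.6)) / 4 = -10.4/4 = -2.6
  S[B,B] = ((0.6)·(0.6) + (-4.4)·(-4.4) + (3.6)·(3.6) + (-0.4)·(-0.4) + (0.6)·(0.6)) / 4 = 33.2/4 = 8.3
  S = [[1.7, -2.6],
 [-2.6, 8.3]].

Step 3 — invert S. det(S) = 1.7·8.3 - (-2.6)² = 7.35.
  S^{-1} = (1/det) · [[d, -b], [-b, a]] = [[1.1293, 0.3537],
 [0.3537, 0.2313]].

Step 4 — quadratic form (x̄ - mu_0)^T · S^{-1} · (x̄ - mu_0):
  S^{-1} · (x̄ - mu_0) = (2.9116, 1.4422),
  (x̄ - mu_0)^T · [...] = (1.2)·(2.9116) + (4.4)·(1.4422) = 9.8395.

Step 5 — scale by n: T² = 5 · 9.8395 = 49.1973.

T² ≈ 49.1973


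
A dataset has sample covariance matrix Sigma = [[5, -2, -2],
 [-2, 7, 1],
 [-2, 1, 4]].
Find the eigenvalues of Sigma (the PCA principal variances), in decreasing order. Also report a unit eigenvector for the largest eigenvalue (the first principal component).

Step 1 — characteristic polynomial p(λ) = det(λI - Sigma) = λ³ - tr·λ² + c_1·λ - det, where tr = trace, c_1 = sum of the principal 2×2 minors, det = det(Sigma):
  tr = 5 + 7 + 4 = 16,
  c_1 = (5·7 - (-2)²) + (5·4 - (-2)²) + (7·4 - (1)²) = 31 + 16 + 27 = 74,
  det = 5·(7·4 - (1)²) - (-2)·((-2)·4 - (1)·(-2)) + (-2)·((-2)·(1) - 7·(-2)) = 5·(27) - (-2)·(-6) + (-2)·(12) = 99.
  So p(λ) = λ³ - 16λ² + 74λ - 99.
Step 2 — look for an integer root (rational root theorem: any rational root is an integer divisor of 99). Testing λ = 9:
  p(9) = 729 - 1296 + 666 - 99 = 0  ✓
  Dividing out (λ - 9): p(λ) = (λ - 9)(λ² - 7λ + 11).
Step 3 — remaining eigenvalues from the quadratic λ² - 7λ + 11 = 0:
  Δ = 7² - 4·11 = 49 - 44 = 5,  λ = (7 ± √5)/2 = (7 ± 2.2361)/2 ≈ 4.618 or 2.382.
  Sorted: λ_1 = 9,  λ_2 = 4.618,  λ_3 = 2.382  (check: sum = 16 = tr ✓).

Step 4 — unit eigenvector for λ_1 = 9: v spans the null space of (Sigma - λ_1 I), whose rows are
  r_1 = (-4, -2, -2),  r_2 = (-2, -2, 1),  r_3 = (-2, 1, -5).
  v is orthogonal to every row, so take v ∝ r_1 × r_2 = ((-2)·(1) - (-2)·(-2), (-2)·(-2) - (-4)·(1), (-4)·(-2) - (-2)·(-2)) = (-6, 8, 4).
  Rescale (divide by 2; multiply by -1 so the first nonzero entry is positive): u = (3, -4, -2).
  ||u|| = √((3)² + (-4)² + (-2)²) = √(29) ≈ 5.3852,  v_1 = u/||u|| ≈ (0.5571, -0.7428, -0.3714) (||v_1|| = 1).

λ_1 = 9,  λ_2 = 4.618,  λ_3 = 2.382;  v_1 ≈ (0.5571, -0.7428, -0.3714)


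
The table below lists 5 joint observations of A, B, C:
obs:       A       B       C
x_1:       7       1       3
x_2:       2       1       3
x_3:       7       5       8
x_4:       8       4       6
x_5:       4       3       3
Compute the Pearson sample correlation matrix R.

Step 1 — column means:
  mean(A) = (7 + 2 + 7 + 8 + 4) / 5 = 28/5 = 5.6
  mean(B) = (1 + 1 + 5 + 4 + 3) / 5 = 14/5 = 2.8
  mean(C) = (3 + 3 + 8 + 6 + 3) / 5 = 23/5 = 4.6

Step 2 — sample variances and covariances s[i,j] = (1/(n-1)) · Σ_k (x_{k,i} - mean_i) · (x_{k,j} - mean_j), with n-1 = 4:
  s[A,A] = ((1.4)·(1.4) + (-3.6)·(-3.6) + (1.4)·(1.4) + (2.4)·(2.4) + (-1.6)·(-1.6)) / 4 = 25.2/4 = 6.3
  s[A,B] = ((1.4)·(-1.8) + (-3.6)·(-1.8) + (1.4)·(2.2) + (2.4)·(1.2) + (-1.6)·(0.2)) / 4 = 9.6/4 = 2.4
  s[A,C] = ((1.4)·(-1.6) + (-3.6)·(-1.6) + (1.4)·(3.4) + (2.4)·(1.4) + (-1.6)·(-1.6)) / 4 = 14.2/4 = 3.55
  s[B,B] = ((-1.8)·(-1.8) + (-1.8)·(-1.8) + (2.2)·(2.2) + (1.2)·(1.2) + (0.2)·(0.2)) / 4 = 12.8/4 = 3.2
  s[B,C] = ((-1.8)·(-1.6) + (-1.8)·(-1.6) + (2.2)·(3.4) + (1.2)·(1.4) + (0.2)·(-1.6)) / 4 = 14.6/4 = 3.65
  s[C,C] = ((-1.6)·(-1.6) + (-1.6)·(-1.6) + (3.4)·(3.4) + (1.4)·(1.4) + (-1.6)·(-1.6)) / 4 = 21.2/4 = 5.3
  Sample standard deviations s_i = √(s[i,i]):
  s(A) = √(6.3) = 2.51
  s(B) = √(3.2) = 1.7889
  s(C) = √(5.3) = 2.3022

Step 3 — r_{ij} = s_{ij} / (s_i · s_j):
  r[A,A] = 1 (diagonal).
  r[A,B] = 2.4 / (2.51 · 1.7889) = 2.4 / 4.49 = 0.5345
  r[A,C] = 3.55 / (2.51 · 2.3022) = 3.55 / 5.7784 = 0.6144
  r[B,B] = 1 (diagonal).
  r[B,C] = 3.65 / (1.7889 · 2.3022) = 3.65 / 4.1183 = 0.8863
  r[C,C] = 1 (diagonal).

R is symmetric with unit diagonal. Assembling:

R = [[1, 0.5345, 0.6144],
 [0.5345, 1, 0.8863],
 [0.6144, 0.8863, 1]]
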